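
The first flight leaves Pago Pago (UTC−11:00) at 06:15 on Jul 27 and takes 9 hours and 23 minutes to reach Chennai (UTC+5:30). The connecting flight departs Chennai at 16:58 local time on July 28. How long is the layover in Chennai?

Convert departure to UTC: 06:15 + 11:00 = 17:15 UTC on Jul 27.
Add 9 hours and 23 minutes flight time → 02:38 UTC (Jul 28).
Chennai is UTC+5:30, so local arrival = 02:38 + 5:30 = 08:08 on Jul 28.
Layover = 16:58 − 08:08 = 8 hours 50 minutes.

8 hours 50 minutes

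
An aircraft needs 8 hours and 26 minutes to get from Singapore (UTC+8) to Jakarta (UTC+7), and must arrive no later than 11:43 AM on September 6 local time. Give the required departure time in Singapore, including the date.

4:17 AM on Sep 6

Target arrival in UTC: 11:43 AM − 7:00 = 4:43 AM on Sep 6.
Subtract 8 hours and 26 minutes → departure 8:17 PM UTC on Sep 5.
Singapore is UTC+8:00: 8:17 PM + 8:00 = 4:17 AM on Sep 6.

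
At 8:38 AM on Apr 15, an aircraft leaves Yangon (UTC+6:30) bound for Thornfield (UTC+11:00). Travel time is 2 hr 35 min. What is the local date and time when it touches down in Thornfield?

Convert departure to UTC: 8:38 AM − 6:30 = 2:08 AM UTC on Apr 15.
Add 2 hours and 35 minutes travel time → 4:43 AM UTC.
Thornfield is UTC+11:00, so local arrival = 4:43 AM + 11:00 = 3:43 PM on Apr 15.

3:43 PM on Apr 15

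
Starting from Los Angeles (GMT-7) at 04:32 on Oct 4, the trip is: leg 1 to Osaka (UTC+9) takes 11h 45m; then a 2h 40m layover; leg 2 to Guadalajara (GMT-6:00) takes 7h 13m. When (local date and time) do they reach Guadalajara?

Convert departure to UTC: 04:32 + 7:00 = 11:32 UTC on Oct 4.
Add 11 hours 45 minutes leg 1 → 23:17 UTC.
Add 2 hours and 40 minutes layover in Osaka → 01:57 UTC (Oct 5).
Add 7 hours and 13 minutes leg 2 → 09:10 UTC.
Guadalajara is UTC−6:00, so local arrival = 09:10 − 6:00 = 03:10 on Oct 5.

03:10 on October 5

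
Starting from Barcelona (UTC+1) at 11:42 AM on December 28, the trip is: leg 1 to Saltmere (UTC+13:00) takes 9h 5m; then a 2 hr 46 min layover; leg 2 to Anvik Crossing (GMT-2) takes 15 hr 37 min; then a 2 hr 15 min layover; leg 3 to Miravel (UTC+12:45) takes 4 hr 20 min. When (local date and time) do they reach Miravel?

9:30 AM on December 30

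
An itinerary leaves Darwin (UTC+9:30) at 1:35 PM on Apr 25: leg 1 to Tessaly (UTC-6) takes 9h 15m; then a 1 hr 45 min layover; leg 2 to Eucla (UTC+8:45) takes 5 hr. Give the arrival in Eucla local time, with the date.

Convert departure to UTC: 1:35 PM − 9:30 = 4:05 AM UTC on Apr 25.
Add 9 hours and 15 minutes leg 1 → 1:20 PM UTC.
Add 1 hour and 45 minutes layover in Tessaly → 3:05 PM UTC.
Add 5 hours leg 2 → 8:05 PM UTC.
Eucla is UTC+8:45, so local arrival = 8:05 PM + 8:45 = 4:50 AM on Apr 26.

4:50 AM on Apr 26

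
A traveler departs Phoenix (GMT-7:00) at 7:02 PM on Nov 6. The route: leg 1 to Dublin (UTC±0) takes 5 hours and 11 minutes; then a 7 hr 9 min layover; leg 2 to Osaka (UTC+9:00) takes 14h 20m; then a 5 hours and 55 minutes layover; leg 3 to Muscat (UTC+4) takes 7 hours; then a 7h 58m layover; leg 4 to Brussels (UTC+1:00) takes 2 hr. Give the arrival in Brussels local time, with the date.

4:35 AM on Nov 9

Convert departure to UTC: 7:02 PM + 7:00 = 2:02 AM UTC on Nov 7.
Add 5 hours and 11 minutes leg 1 → 7:13 AM UTC.
Add 7 hours 9 minutes layover in Dublin → 2:22 PM UTC.
Add 14 hours and 20 minutes leg 2 → 4:42 AM UTC (Nov 8).
Add 5 hours 55 minutes layover in Osaka → 10:37 AM UTC.
Add 7 hours leg 3 → 5:37 PM UTC.
Add 7 hours 58 minutes layover in Muscat → 1:35 AM UTC (Nov 9).
Add 2 hours leg 4 → 3:35 AM UTC.
Brussels is UTC+1:00, so local arrival = 3:35 AM + 1:00 = 4:35 AM on Nov 9.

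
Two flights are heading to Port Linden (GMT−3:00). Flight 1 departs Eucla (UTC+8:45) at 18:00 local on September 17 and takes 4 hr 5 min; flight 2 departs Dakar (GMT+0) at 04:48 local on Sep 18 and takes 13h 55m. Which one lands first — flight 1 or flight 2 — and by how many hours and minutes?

Flight 1 in UTC: 18:00 − 8:45 = 09:15 on Sep 17.
+4 hours and 5 minutes → arrive 13:20 UTC on Sep 17.
Flight 2 departs at 04:48 UTC (Sep 18).
+13 hours 55 minutes → arrive 18:43 UTC on Sep 18.
Flight 1 lands earlier by 29 hours 23 minutes.

the first, by 29 hours 23 minutes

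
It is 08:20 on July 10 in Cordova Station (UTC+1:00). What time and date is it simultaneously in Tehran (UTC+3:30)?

In UTC: 08:20 − 1:00 = 07:20 on Jul 10.
Tehran is UTC+3:30: 07:20 + 3:30 = 10:50 on Jul 10.

10:50 on Jul 10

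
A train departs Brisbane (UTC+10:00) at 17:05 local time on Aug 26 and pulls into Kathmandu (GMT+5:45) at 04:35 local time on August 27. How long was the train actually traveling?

15 hours 45 minutes

Kathmandu is 4:15 behind Brisbane.
Clock-face elapsed time (ignoring zones) is 11 hours 30 minutes.
Actual elapsed = 11 hours 30 minutes + 4:15 = 15 hours 45 minutes.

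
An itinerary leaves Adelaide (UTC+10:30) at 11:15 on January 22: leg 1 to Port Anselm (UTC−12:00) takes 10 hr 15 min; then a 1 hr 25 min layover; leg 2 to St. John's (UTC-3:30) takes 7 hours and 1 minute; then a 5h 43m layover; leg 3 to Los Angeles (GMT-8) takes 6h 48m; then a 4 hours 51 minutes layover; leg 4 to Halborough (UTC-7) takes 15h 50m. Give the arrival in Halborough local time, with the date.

21:38 on Jan 23

Convert departure to UTC: 11:15 − 10:30 = 00:45 UTC on Jan 22.
Add 10 hours and 15 minutes leg 1 → 11:00 UTC.
Add 1 hour 25 minutes layover in Port Anselm → 12:25 UTC.
Add 7 hours and 1 minute leg 2 → 19:26 UTC.
Add 5 hours and 43 minutes layover in St. John's → 01:09 UTC (Jan 23).
Add 6 hours and 48 minutes leg 3 → 07:57 UTC.
Add 4 hours 51 minutes layover in Los Angeles → 12:48 UTC.
Add 15 hours 50 minutes leg 4 → 04:38 UTC (Jan 24).
Halborough is UTC−7:00, so local arrival = 04:38 − 7:00 = 21:38 on Jan 23.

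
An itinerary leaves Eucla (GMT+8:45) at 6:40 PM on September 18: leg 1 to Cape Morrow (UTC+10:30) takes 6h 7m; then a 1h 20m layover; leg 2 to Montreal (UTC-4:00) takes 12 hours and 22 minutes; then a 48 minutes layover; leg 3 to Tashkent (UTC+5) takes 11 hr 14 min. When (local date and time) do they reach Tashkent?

10:46 PM on September 19

Convert departure to UTC: 6:40 PM − 8:45 = 9:55 AM UTC on Sep 18.
Add 6 hours 7 minutes leg 1 → 4:02 PM UTC.
Add 1 hour 20 minutes layover in Cape Morrow → 5:22 PM UTC.
Add 12 hours 22 minutes leg 2 → 5:44 AM UTC (Sep 19).
Add 48 minutes layover in Montreal → 6:32 AM UTC.
Add 11 hours 14 minutes leg 3 → 5:46 PM UTC.
Tashkent is UTC+5:00, so local arrival = 5:46 PM + 5:00 = 10:46 PM on Sep 19.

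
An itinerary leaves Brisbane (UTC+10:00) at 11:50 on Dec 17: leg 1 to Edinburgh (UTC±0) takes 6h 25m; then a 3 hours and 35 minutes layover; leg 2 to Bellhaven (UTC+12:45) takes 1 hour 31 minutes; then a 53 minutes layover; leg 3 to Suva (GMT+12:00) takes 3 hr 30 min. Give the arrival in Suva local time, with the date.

05:44 on December 18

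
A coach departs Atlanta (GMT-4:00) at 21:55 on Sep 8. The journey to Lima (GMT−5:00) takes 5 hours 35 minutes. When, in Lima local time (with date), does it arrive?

Lima is 1:00 behind Atlanta.
After 5 hours 35 minutes it is 03:30 (Sep 9) in Atlanta.
Shift by the zone difference: 03:30 − 1:00 = 02:30 on Sep 9 in Lima.

02:30 on September 9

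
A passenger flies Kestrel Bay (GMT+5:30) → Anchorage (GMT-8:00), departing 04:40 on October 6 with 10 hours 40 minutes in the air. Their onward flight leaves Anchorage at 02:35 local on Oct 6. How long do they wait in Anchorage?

Convert departure to UTC: 04:40 − 5:30 = 23:10 UTC on Oct 5.
Add 10 hours 40 minutes flight time → 09:50 UTC (Oct 6).
Anchorage is UTC−8:00, so local arrival = 09:50 − 8:00 = 01:50 on Oct 6.
Layover = 02:35 − 01:50 = 45 minutes.

45 minutes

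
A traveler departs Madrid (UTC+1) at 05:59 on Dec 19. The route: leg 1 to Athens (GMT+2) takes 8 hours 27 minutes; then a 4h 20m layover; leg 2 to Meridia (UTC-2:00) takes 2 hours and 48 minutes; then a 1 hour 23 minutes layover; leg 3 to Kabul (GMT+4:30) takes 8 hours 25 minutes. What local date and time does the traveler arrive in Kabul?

10:52 on December 20

Convert departure to UTC: 05:59 − 1:00 = 04:59 UTC on Dec 19.
Add 8 hours 27 minutes leg 1 → 13:26 UTC.
Add 4 hours and 20 minutes layover in Athens → 17:46 UTC.
Add 2 hours and 48 minutes leg 2 → 20:34 UTC.
Add 1 hour 23 minutes layover in Meridia → 21:57 UTC.
Add 8 hours 25 minutes leg 3 → 06:22 UTC (Dec 20).
Kabul is UTC+4:30, so local arrival = 06:22 + 4:30 = 10:52 on Dec 20.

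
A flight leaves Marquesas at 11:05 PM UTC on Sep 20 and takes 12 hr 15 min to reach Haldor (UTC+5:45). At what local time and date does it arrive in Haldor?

5:05 PM on September 21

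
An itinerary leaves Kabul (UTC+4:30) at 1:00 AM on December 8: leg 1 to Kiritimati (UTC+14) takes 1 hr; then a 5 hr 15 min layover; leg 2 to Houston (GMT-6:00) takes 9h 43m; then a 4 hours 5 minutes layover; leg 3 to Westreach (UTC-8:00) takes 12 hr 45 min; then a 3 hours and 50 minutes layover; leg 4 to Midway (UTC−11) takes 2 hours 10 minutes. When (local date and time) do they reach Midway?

Convert departure to UTC: 1:00 AM − 4:30 = 8:30 PM UTC on Dec 7.
Add 1 hour leg 1 → 9:30 PM UTC.
Add 5 hours and 15 minutes layover in Kiritimati → 2:45 AM UTC (Dec 8).
Add 9 hours 43 minutes leg 2 → 12:28 PM UTC.
Add 4 hours and 5 minutes layover in Houston → 4:33 PM UTC.
Add 12 hours 45 minutes leg 3 → 5:18 AM UTC (Dec 9).
Add 3 hours 50 minutes layover in Westreach → 9:08 AM UTC.
Add 2 hours 10 minutes leg 4 → 11:18 AM UTC.
Midway is UTC−11:00, so local arrival = 11:18 AM − 11:00 = 12:18 AM on Dec 9.

12:18 AM on December 9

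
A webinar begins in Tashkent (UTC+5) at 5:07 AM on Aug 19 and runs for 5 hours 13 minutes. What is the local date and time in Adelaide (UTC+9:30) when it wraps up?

2:50 PM on August 19

Convert start to UTC: 5:07 AM − 5:00 = 12:07 AM UTC on Aug 19.
Add 5 hours and 13 minutes duration → 5:20 AM UTC.
Adelaide is UTC+9:30, so local end time = 5:20 AM + 9:30 = 2:50 PM on Aug 19.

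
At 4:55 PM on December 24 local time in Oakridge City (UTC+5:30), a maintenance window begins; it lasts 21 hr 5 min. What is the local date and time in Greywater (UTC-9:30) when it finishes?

11:00 PM on Dec 24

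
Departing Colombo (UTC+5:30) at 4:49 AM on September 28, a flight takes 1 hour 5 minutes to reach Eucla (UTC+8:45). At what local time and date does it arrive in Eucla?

Convert departure to UTC: 4:49 AM − 5:30 = 11:19 PM UTC on Sep 27.
Add 1 hour and 5 minutes travel time → 12:24 AM UTC (Sep 28).
Eucla is UTC+8:45, so local arrival = 12:24 AM + 8:45 = 9:09 AM on Sep 28.

9:09 AM on September 28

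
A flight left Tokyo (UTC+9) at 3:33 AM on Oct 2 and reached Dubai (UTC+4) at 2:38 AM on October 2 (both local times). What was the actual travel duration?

Departure in UTC: 3:33 AM − 9:00 = 6:33 PM on Oct 1.
Arrival in UTC: 2:38 AM − 4:00 = 10:38 PM on Oct 1.
Elapsed = 10:38 PM − 6:33 PM = 4 hours 5 minutes.

4 hours 5 minutes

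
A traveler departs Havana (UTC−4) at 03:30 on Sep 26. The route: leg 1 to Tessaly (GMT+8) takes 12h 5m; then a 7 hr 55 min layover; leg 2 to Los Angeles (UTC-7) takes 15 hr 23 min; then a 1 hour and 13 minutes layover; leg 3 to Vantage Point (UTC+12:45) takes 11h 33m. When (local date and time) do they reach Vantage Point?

Convert departure to UTC: 03:30 + 4:00 = 07:30 UTC on Sep 26.
Add 12 hours and 5 minutes leg 1 → 19:35 UTC.
Add 7 hours and 55 minutes layover in Tessaly → 03:30 UTC (Sep 27).
Add 15 hours 23 minutes leg 2 → 18:53 UTC.
Add 1 hour and 13 minutes layover in Los Angeles → 20:06 UTC.
Add 11 hours 33 minutes leg 3 → 07:39 UTC (Sep 28).
Vantage Point is UTC+12:45, so local arrival = 07:39 + 12:45 = 20:24 on Sep 28.

20:24 on Sep 28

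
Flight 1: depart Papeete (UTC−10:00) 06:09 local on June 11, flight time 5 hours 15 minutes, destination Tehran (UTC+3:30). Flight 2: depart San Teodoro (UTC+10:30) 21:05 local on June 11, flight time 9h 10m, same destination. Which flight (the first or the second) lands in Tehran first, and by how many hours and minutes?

the second, by 1 hour 39 minutes

Flight 1 in UTC: 06:09 + 10:00 = 16:09 on Jun 11.
+5 hours and 15 minutes → arrive 21:24 UTC on Jun 11.
Flight 2 in UTC: 21:05 − 10:30 = 10:35 on Jun 11.
+9 hours and 10 minutes → arrive 19:45 UTC on Jun 11.
Flight 2 lands earlier by 1 hour 39 minutes.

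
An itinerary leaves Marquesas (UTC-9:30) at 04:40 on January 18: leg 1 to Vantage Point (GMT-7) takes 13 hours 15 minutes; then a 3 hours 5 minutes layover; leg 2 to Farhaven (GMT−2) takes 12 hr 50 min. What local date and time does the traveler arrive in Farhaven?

Convert departure to UTC: 04:40 + 9:30 = 14:10 UTC on Jan 18.
Add 13 hours 15 minutes leg 1 → 03:25 UTC (Jan 19).
Add 3 hours and 5 minutes layover in Vantage Point → 06:30 UTC.
Add 12 hours 50 minutes leg 2 → 19:20 UTC.
Farhaven is UTC−2:00, so local arrival = 19:20 − 2:00 = 17:20 on Jan 19.

17:20 on January 19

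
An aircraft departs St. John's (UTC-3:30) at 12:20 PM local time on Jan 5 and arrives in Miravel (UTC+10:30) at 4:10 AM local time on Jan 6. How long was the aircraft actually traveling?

Miravel is 14:00 ahead of St. John's.
Clock-face elapsed time (ignoring zones) is 15 hours 50 minutes.
Actual elapsed = 15 hours 50 minutes − 14:00 = 1 hour 50 minutes.

1 hour 50 minutes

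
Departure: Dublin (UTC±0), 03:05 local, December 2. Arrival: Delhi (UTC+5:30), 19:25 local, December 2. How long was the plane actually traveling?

10 hours 50 minutes

Departure is already UTC: 03:05 on Dec 2.
Arrival in UTC: 19:25 − 5:30 = 13:55 on Dec 2.
Elapsed = 13:55 − 03:05 = 10 hours 50 minutes.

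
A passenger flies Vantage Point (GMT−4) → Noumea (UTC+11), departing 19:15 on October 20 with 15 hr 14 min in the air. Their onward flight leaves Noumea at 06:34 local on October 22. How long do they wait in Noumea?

5 hours 5 minutes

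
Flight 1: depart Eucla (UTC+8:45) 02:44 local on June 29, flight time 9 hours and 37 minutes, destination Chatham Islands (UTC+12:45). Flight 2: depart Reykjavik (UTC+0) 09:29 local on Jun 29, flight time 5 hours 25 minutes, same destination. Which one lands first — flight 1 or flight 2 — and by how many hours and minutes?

the first, by 11 hours 18 minutes

Flight 1 in UTC: 02:44 − 8:45 = 17:59 on Jun 28.
+9 hours 37 minutes → arrive 03:36 UTC on Jun 29.
Flight 2 departs at 09:29 UTC (Jun 29).
+5 hours and 25 minutes → arrive 14:54 UTC on Jun 29.
Flight 1 lands earlier by 11 hours 18 minutes.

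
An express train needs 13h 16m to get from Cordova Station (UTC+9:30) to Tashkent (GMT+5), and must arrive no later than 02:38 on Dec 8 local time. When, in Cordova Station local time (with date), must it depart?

Target arrival in UTC: 02:38 − 5:00 = 21:38 on Dec 7.
Subtract 13 hours and 16 minutes → departure 08:22 UTC on Dec 7.
Cordova Station is UTC+9:30: 08:22 + 9:30 = 17:52 on Dec 7.

17:52 on December 7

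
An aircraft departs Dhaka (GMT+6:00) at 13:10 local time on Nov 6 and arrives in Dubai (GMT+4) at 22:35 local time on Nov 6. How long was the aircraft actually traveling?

Dubai is 2:00 behind Dhaka.
Clock-face elapsed time (ignoring zones) is 9 hours 25 minutes.
Actual elapsed = 9 hours 25 minutes + 2:00 = 11 hours 25 minutes.

11 hours 25 minutes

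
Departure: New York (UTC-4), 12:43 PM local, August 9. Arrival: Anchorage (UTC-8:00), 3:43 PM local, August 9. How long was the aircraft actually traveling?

Anchorage is 4:00 behind New York.
Clock-face elapsed time (ignoring zones) is 3 hours.
Actual elapsed = 3 hours + 4:00 = 7 hours.

7 hours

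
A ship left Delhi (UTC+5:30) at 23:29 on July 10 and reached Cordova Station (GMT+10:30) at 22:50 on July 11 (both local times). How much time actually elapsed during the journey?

18 hours 21 minutes

Departure in UTC: 23:29 − 5:30 = 17:59 on Jul 10.
Arrival in UTC: 22:50 − 10:30 = 12:20 on Jul 11.
Elapsed = 12:20 − 17:59 (+1 day) = 18 hours 21 minutes.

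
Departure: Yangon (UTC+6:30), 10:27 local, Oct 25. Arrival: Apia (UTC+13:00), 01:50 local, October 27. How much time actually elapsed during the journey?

32 hours 53 minutes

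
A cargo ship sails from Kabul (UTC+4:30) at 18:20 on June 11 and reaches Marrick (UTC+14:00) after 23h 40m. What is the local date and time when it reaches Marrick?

03:30 on June 13

Convert departure to UTC: 18:20 − 4:30 = 13:50 UTC on Jun 11.
Add 23 hours and 40 minutes travel time → 13:30 UTC (Jun 12).
Marrick is UTC+14:00, so local arrival = 13:30 + 14:00 = 03:30 on Jun 13.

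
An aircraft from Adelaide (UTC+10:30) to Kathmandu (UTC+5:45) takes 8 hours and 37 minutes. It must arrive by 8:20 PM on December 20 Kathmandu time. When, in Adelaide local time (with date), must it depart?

Target arrival in UTC: 8:20 PM − 5:45 = 2:35 PM on Dec 20.
Subtract 8 hours 37 minutes → departure 5:58 AM UTC on Dec 20.
Adelaide is UTC+10:30: 5:58 AM + 10:30 = 4:28 PM on Dec 20.

4:28 PM on December 20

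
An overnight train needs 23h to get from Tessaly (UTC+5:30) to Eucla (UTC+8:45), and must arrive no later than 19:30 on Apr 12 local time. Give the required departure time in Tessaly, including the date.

17:15 on April 11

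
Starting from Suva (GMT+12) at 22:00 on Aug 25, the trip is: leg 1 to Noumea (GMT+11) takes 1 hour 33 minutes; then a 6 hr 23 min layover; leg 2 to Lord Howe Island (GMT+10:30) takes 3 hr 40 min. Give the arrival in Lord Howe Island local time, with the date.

08:06 on August 26

Convert departure to UTC: 22:00 − 12:00 = 10:00 UTC on Aug 25.
Add 1 hour and 33 minutes leg 1 → 11:33 UTC.
Add 6 hours and 23 minutes layover in Noumea → 17:56 UTC.
Add 3 hours 40 minutes leg 2 → 21:36 UTC.
Lord Howe Island is UTC+10:30, so local arrival = 21:36 + 10:30 = 08:06 on Aug 26.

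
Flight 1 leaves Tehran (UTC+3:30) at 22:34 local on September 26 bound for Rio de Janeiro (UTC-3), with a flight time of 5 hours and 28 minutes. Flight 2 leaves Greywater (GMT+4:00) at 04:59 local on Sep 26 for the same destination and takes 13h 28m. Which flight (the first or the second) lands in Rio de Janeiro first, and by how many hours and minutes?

the second, by 10 hours 5 minutes

Flight 1 in UTC: 22:34 − 3:30 = 19:04 on Sep 26.
+5 hours and 28 minutes → arrive 00:32 UTC on Sep 27.
Flight 2 in UTC: 04:59 − 4:00 = 00:59 on Sep 26.
+13 hours and 28 minutes → arrive 14:27 UTC on Sep 26.
Flight 2 lands earlier by 10 hours 5 minutes.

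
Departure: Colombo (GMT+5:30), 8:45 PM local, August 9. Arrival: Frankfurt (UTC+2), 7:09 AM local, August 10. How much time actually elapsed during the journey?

Departure in UTC: 8:45 PM − 5:30 = 3:15 PM on Aug 9.
Arrival in UTC: 7:09 AM − 2:00 = 5:09 AM on Aug 10.
Elapsed = 5:09 AM − 3:15 PM (+1 day) = 13 hours 54 minutes.

13 hours 54 minutes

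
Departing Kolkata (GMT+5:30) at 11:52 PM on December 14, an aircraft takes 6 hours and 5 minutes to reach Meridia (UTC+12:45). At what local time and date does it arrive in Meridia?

1:12 PM on Dec 15

Convert departure to UTC: 11:52 PM − 5:30 = 6:22 PM UTC on Dec 14.
Add 6 hours and 5 minutes travel time → 12:27 AM UTC (Dec 15).
Meridia is UTC+12:45, so local arrival = 12:27 AM + 12:45 = 1:12 PM on Dec 15.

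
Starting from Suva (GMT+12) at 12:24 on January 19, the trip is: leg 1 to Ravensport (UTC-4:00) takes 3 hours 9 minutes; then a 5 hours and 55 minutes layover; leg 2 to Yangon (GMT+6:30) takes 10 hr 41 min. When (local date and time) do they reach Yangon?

Convert departure to UTC: 12:24 − 12:00 = 00:24 UTC on Jan 19.
Add 3 hours 9 minutes leg 1 → 03:33 UTC.
Add 5 hours 55 minutes layover in Ravensport → 09:28 UTC.
Add 10 hours and 41 minutes leg 2 → 20:09 UTC.
Yangon is UTC+6:30, so local arrival = 20:09 + 6:30 = 02:39 on Jan 20.

02:39 on January 20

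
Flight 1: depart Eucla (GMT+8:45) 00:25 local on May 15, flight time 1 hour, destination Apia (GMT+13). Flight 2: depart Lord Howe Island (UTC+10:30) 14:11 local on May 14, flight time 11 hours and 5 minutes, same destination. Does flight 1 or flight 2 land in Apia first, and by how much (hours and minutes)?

Flight 1 in UTC: 00:25 − 8:45 = 15:40 on May 14.
+1 hour → arrive 16:40 UTC on May 14.
Flight 2 in UTC: 14:11 − 10:30 = 03:41 on May 14.
+11 hours 5 minutes → arrive 14:46 UTC on May 14.
Flight 2 lands earlier by 1 hour 54 minutes.

the second, by 1 hour 54 minutes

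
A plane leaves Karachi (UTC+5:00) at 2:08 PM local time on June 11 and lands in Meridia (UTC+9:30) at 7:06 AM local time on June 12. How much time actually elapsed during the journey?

Departure in UTC: 2:08 PM − 5:00 = 9:08 AM on Jun 11.
Arrival in UTC: 7:06 AM − 9:30 = 9:36 PM on Jun 11.
Elapsed = 9:36 PM − 9:08 AM = 12 hours 28 minutes.

12 hours 28 minutes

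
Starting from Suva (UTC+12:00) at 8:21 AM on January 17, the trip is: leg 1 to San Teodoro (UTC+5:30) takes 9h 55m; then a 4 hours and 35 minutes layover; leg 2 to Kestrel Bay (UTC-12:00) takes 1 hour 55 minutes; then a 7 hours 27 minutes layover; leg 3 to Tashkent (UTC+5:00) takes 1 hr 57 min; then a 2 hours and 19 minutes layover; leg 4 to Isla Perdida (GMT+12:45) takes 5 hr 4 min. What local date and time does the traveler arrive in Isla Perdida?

6:18 PM on January 18

Convert departure to UTC: 8:21 AM − 12:00 = 8:21 PM UTC on Jan 16.
Add 9 hours 55 minutes leg 1 → 6:16 AM UTC (Jan 17).
Add 4 hours 35 minutes layover in San Teodoro → 10:51 AM UTC.
Add 1 hour and 55 minutes leg 2 → 12:46 PM UTC.
Add 7 hours 27 minutes layover in Kestrel Bay → 8:13 PM UTC.
Add 1 hour and 57 minutes leg 3 → 10:10 PM UTC.
Add 2 hours and 19 minutes layover in Tashkent → 12:29 AM UTC (Jan 18).
Add 5 hours 4 minutes leg 4 → 5:33 AM UTC.
Isla Perdida is UTC+12:45, so local arrival = 5:33 AM + 12:45 = 6:18 PM on Jan 18.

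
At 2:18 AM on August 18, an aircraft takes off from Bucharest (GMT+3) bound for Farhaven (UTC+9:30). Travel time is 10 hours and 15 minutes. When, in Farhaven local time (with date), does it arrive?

Convert departure to UTC: 2:18 AM − 3:00 = 11:18 PM UTC on Aug 17.
Add 10 hours and 15 minutes travel time → 9:33 AM UTC (Aug 18).
Farhaven is UTC+9:30, so local arrival = 9:33 AM + 9:30 = 7:03 PM on Aug 18.

7:03 PM on August 18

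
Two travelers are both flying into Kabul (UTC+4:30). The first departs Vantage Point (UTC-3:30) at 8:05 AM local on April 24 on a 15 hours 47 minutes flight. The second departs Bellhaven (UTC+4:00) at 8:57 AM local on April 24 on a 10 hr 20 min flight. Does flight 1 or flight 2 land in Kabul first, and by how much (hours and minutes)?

Flight 1 in UTC: 8:05 AM + 3:30 = 11:35 AM on Apr 24.
+15 hours and 47 minutes → arrive 3:22 AM UTC on Apr 25.
Flight 2 in UTC: 8:57 AM − 4:00 = 4:57 AM on Apr 24.
+10 hours and 20 minutes → arrive 3:17 PM UTC on Apr 24.
Flight 2 lands earlier by 12 hours 5 minutes.

the second, by 12 hours 5 minutes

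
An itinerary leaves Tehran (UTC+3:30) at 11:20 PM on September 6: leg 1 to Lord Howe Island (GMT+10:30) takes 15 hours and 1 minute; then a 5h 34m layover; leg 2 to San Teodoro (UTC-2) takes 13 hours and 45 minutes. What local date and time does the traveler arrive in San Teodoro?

4:10 AM on September 8

Convert departure to UTC: 11:20 PM − 3:30 = 7:50 PM UTC on Sep 6.
Add 15 hours 1 minute leg 1 → 10:51 AM UTC (Sep 7).
Add 5 hours 34 minutes layover in Lord Howe Island → 4:25 PM UTC.
Add 13 hours 45 minutes leg 2 → 6:10 AM UTC (Sep 8).
San Teodoro is UTC−2:00, so local arrival = 6:10 AM − 2:00 = 4:10 AM on Sep 8.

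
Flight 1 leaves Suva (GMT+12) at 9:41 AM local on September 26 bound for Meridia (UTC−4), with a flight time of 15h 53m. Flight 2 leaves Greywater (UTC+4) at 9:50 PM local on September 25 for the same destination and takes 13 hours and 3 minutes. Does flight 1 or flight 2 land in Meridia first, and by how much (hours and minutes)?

the second, by 6 hours 41 minutes

Flight 1 in UTC: 9:41 AM − 12:00 = 9:41 PM on Sep 25.
+15 hours 53 minutes → arrive 1:34 PM UTC on Sep 26.
Flight 2 in UTC: 9:50 PM − 4:00 = 5:50 PM on Sep 25.
+13 hours and 3 minutes → arrive 6:53 AM UTC on Sep 26.
Flight 2 lands earlier by 6 hours 41 minutes.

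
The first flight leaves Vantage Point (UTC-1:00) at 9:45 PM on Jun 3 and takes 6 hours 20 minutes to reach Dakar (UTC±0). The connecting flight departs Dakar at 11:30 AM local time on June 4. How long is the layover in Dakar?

6 hours 25 minutes

Convert departure to UTC: 9:45 PM + 1:00 = 10:45 PM UTC on Jun 3.
Add 6 hours 20 minutes flight time → 5:05 AM UTC (Jun 4).
Dakar is UTC+0, so local arrival is the same: 5:05 AM on Jun 4.
Layover = 11:30 AM − 5:05 AM = 6 hours 25 minutes.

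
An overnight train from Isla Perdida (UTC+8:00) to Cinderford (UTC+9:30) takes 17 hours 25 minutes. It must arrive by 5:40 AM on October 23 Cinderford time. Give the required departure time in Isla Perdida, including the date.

10:45 AM on Oct 22

Target arrival in UTC: 5:40 AM − 9:30 = 8:10 PM on Oct 22.
Subtract 17 hours and 25 minutes → departure 2:45 AM UTC on Oct 22.
Isla Perdida is UTC+8:00: 2:45 AM + 8:00 = 10:45 AM on Oct 22.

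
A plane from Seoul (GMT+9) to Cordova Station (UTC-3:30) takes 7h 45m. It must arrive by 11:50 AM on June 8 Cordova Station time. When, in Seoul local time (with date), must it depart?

Target arrival in UTC: 11:50 AM + 3:30 = 3:20 PM on Jun 8.
Subtract 7 hours and 45 minutes → departure 7:35 AM UTC on Jun 8.
Seoul is UTC+9:00: 7:35 AM + 9:00 = 4:35 PM on Jun 8.

4:35 PM on Jun 8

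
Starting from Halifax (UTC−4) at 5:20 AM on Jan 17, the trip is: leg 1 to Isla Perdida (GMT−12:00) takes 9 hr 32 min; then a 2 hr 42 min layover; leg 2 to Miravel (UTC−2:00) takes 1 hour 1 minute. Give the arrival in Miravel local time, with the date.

8:35 PM on Jan 17

Convert departure to UTC: 5:20 AM + 4:00 = 9:20 AM UTC on Jan 17.
Add 9 hours 32 minutes leg 1 → 6:52 PM UTC.
Add 2 hours 42 minutes layover in Isla Perdida → 9:34 PM UTC.
Add 1 hour 1 minute leg 2 → 10:35 PM UTC.
Miravel is UTC−2:00, so local arrival = 10:35 PM − 2:00 = 8:35 PM on Jan 17.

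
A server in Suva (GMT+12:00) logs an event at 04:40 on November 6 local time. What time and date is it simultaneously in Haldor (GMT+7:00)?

Haldor is 5:00 behind Suva.
Shift by the zone difference: 04:40 − 5:00 = 23:40 on Nov 5 in Haldor.

23:40 on Nov 5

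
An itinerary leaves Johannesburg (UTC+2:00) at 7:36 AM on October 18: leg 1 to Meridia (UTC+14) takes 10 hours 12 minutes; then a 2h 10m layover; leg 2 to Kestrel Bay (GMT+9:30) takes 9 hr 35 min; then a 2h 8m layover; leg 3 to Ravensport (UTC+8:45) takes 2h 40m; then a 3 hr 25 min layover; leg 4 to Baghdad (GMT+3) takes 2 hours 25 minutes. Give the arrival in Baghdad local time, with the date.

Convert departure to UTC: 7:36 AM − 2:00 = 5:36 AM UTC on Oct 18.
Add 10 hours and 12 minutes leg 1 → 3:48 PM UTC.
Add 2 hours and 10 minutes layover in Meridia → 5:58 PM UTC.
Add 9 hours and 35 minutes leg 2 → 3:33 AM UTC (Oct 19).
Add 2 hours and 8 minutes layover in Kestrel Bay → 5:41 AM UTC.
Add 2 hours 40 minutes leg 3 → 8:21 AM UTC.
Add 3 hours 25 minutes layover in Ravensport → 11:46 AM UTC.
Add 2 hours 25 minutes leg 4 → 2:11 PM UTC.
Baghdad is UTC+3:00, so local arrival = 2:11 PM + 3:00 = 5:11 PM on Oct 19.

5:11 PM on Oct 19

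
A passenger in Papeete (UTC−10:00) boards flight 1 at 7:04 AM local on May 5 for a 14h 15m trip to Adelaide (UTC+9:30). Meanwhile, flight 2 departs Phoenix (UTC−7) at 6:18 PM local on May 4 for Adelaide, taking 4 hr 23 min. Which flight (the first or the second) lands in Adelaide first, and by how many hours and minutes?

the second, by 25 hours 38 minutes

Flight 1 in UTC: 7:04 AM + 10:00 = 5:04 PM on May 5.
+14 hours 15 minutes → arrive 7:19 AM UTC on May 6.
Flight 2 in UTC: 6:18 PM + 7:00 = 1:18 AM on May 5.
+4 hours and 23 minutes → arrive 5:41 AM UTC on May 5.
Flight 2 lands earlier by 25 hours 38 minutes.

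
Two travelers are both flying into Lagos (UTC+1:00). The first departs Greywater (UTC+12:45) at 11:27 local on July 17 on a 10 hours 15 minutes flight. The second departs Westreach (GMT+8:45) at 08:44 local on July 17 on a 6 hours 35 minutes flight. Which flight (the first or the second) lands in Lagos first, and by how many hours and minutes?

Flight 1 in UTC: 11:27 − 12:45 = 22:42 on Jul 16.
+10 hours and 15 minutes → arrive 08:57 UTC on Jul 17.
Flight 2 in UTC: 08:44 − 8:45 = 23:59 on Jul 16.
+6 hours and 35 minutes → arrive 06:34 UTC on Jul 17.
Flight 2 lands earlier by 2 hours 23 minutes.

the second, by 2 hours 23 minutes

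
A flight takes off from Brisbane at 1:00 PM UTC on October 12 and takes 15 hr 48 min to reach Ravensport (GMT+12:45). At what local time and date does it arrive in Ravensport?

5:33 PM on Oct 13

Departure is given in UTC: 1:00 PM on Oct 12.
Add 15 hours and 48 minutes → 4:48 AM UTC (Oct 13).
Ravensport is UTC+12:45: 4:48 AM + 12:45 = 5:33 PM on Oct 13.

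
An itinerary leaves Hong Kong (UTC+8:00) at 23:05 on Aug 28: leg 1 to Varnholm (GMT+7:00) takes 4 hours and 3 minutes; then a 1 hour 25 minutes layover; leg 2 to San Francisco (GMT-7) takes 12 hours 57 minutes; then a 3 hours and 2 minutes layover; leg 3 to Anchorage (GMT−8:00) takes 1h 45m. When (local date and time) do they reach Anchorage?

06:17 on August 29

Convert departure to UTC: 23:05 − 8:00 = 15:05 UTC on Aug 28.
Add 4 hours 3 minutes leg 1 → 19:08 UTC.
Add 1 hour and 25 minutes layover in Varnholm → 20:33 UTC.
Add 12 hours 57 minutes leg 2 → 09:30 UTC (Aug 29).
Add 3 hours and 2 minutes layover in San Francisco → 12:32 UTC.
Add 1 hour 45 minutes leg 3 → 14:17 UTC.
Anchorage is UTC−8:00, so local arrival = 14:17 − 8:00 = 06:17 on Aug 29.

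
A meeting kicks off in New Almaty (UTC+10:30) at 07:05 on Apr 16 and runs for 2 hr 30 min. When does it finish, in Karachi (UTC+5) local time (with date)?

04:05 on April 16

Convert start to UTC: 07:05 − 10:30 = 20:35 UTC on Apr 15.
Add 2 hours and 30 minutes duration → 23:05 UTC.
Karachi is UTC+5:00, so local end time = 23:05 + 5:00 = 04:05 on Apr 16.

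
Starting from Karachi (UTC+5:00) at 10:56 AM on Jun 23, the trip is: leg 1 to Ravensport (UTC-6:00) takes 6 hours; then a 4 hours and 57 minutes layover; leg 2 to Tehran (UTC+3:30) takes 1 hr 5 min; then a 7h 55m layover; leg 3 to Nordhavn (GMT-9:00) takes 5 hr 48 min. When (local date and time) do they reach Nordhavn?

10:41 PM on June 23

Convert departure to UTC: 10:56 AM − 5:00 = 5:56 AM UTC on Jun 23.
Add 6 hours leg 1 → 11:56 AM UTC.
Add 4 hours 57 minutes layover in Ravensport → 4:53 PM UTC.
Add 1 hour 5 minutes leg 2 → 5:58 PM UTC.
Add 7 hours 55 minutes layover in Tehran → 1:53 AM UTC (Jun 24).
Add 5 hours and 48 minutes leg 3 → 7:41 AM UTC.
Nordhavn is UTC−9:00, so local arrival = 7:41 AM − 9:00 = 10:41 PM on Jun 23.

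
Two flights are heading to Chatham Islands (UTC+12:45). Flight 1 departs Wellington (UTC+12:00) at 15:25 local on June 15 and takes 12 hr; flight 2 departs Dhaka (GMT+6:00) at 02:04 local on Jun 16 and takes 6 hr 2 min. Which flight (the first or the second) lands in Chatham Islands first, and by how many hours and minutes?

the first, by 10 hours 41 minutes

Flight 1 in UTC: 15:25 − 12:00 = 03:25 on Jun 15.
+12 hours → arrive 15:25 UTC on Jun 15.
Flight 2 in UTC: 02:04 − 6:00 = 20:04 on Jun 15.
+6 hours 2 minutes → arrive 02:06 UTC on Jun 16.
Flight 1 lands earlier by 10 hours 41 minutes.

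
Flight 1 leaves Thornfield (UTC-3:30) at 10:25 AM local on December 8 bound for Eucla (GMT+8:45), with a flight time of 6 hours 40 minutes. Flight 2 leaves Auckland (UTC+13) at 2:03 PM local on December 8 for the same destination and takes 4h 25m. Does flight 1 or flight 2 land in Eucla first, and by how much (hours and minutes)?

Flight 1 in UTC: 10:25 AM + 3:30 = 1:55 PM on Dec 8.
+6 hours 40 minutes → arrive 8:35 PM UTC on Dec 8.
Flight 2 in UTC: 2:03 PM − 13:00 = 1:03 AM on Dec 8.
+4 hours and 25 minutes → arrive 5:28 AM UTC on Dec 8.
Flight 2 lands earlier by 15 hours 7 minutes.

the second, by 15 hours 7 minutes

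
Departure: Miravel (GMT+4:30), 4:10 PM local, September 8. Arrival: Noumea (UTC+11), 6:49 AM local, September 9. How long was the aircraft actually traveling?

Departure in UTC: 4:10 PM − 4:30 = 11:40 AM on Sep 8.
Arrival in UTC: 6:49 AM − 11:00 = 7:49 PM on Sep 8.
Elapsed = 7:49 PM − 11:40 AM = 8 hours 9 minutes.

8 hours 9 minutes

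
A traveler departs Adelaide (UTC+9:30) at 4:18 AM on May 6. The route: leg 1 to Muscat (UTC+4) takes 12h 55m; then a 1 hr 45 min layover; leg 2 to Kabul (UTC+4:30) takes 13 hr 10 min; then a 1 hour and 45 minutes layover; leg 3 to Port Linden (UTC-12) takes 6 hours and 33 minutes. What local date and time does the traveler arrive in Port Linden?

Convert departure to UTC: 4:18 AM − 9:30 = 6:48 PM UTC on May 5.
Add 12 hours 55 minutes leg 1 → 7:43 AM UTC (May 6).
Add 1 hour and 45 minutes layover in Muscat → 9:28 AM UTC.
Add 13 hours 10 minutes leg 2 → 10:38 PM UTC.
Add 1 hour 45 minutes layover in Kabul → 12:23 AM UTC (May 7).
Add 6 hours 33 minutes leg 3 → 6:56 AM UTC.
Port Linden is UTC−12:00, so local arrival = 6:56 AM − 12:00 = 6:56 PM on May 6.

6:56 PM on May 6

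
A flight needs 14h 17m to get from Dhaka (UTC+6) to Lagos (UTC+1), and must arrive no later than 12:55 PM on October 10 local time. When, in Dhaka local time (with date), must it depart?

Target arrival in UTC: 12:55 PM − 1:00 = 11:55 AM on Oct 10.
Subtract 14 hours and 17 minutes → departure 9:38 PM UTC on Oct 9.
Dhaka is UTC+6:00: 9:38 PM + 6:00 = 3:38 AM on Oct 10.

3:38 AM on October 10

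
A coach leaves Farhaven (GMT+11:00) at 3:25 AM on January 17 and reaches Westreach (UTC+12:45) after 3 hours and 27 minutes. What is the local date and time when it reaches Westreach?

8:37 AM on Jan 17

Westreach is 1:45 ahead of Farhaven.
After 3 hours and 27 minutes it is 6:52 AM in Farhaven.
Shift by the zone difference: 6:52 AM + 1:45 = 8:37 AM on Jan 17 in Westreach.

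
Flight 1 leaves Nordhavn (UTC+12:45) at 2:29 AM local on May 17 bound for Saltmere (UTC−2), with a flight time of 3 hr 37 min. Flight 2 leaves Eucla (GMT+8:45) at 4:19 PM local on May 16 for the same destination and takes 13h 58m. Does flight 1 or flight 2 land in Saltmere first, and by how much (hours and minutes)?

the first, by 4 hours 11 minutes

Flight 1 in UTC: 2:29 AM − 12:45 = 1:44 PM on May 16.
+3 hours 37 minutes → arrive 5:21 PM UTC on May 16.
Flight 2 in UTC: 4:19 PM − 8:45 = 7:34 AM on May 16.
+13 hours 58 minutes → arrive 9:32 PM UTC on May 16.
Flight 1 lands earlier by 4 hours 11 minutes.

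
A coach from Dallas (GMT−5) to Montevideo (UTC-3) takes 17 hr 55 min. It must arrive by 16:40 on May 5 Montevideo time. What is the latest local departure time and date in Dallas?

Target arrival in UTC: 16:40 + 3:00 = 19:40 on May 5.
Subtract 17 hours 55 minutes → departure 01:45 UTC on May 5.
Dallas is UTC−5:00: 01:45 − 5:00 = 20:45 on May 4.

20:45 on May 4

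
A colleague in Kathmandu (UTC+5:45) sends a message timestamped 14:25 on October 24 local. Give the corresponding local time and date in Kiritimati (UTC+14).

22:40 on October 24

In UTC: 14:25 − 5:45 = 08:40 on Oct 24.
Kiritimati is UTC+14:00: 08:40 + 14:00 = 22:40 on Oct 24.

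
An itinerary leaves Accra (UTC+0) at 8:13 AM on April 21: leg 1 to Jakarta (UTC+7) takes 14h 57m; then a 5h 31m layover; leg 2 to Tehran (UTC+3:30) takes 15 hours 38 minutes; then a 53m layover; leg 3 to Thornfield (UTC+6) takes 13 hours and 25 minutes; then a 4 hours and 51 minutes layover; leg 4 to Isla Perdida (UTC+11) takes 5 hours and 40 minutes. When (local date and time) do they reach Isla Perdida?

Accra is at UTC+0, so departure is already 8:13 AM UTC on Apr 21.
Add 14 hours 57 minutes leg 1 → 11:10 PM UTC.
Add 5 hours 31 minutes layover in Jakarta → 4:41 AM UTC (Apr 22).
Add 15 hours and 38 minutes leg 2 → 8:19 PM UTC.
Add 53 minutes layover in Tehran → 9:12 PM UTC.
Add 13 hours 25 minutes leg 3 → 10:37 AM UTC (Apr 23).
Add 4 hours 51 minutes layover in Thornfield → 3:28 PM UTC.
Add 5 hours 40 minutes leg 4 → 9:08 PM UTC.
Isla Perdida is UTC+11:00, so local arrival = 9:08 PM + 11:00 = 8:08 AM on Apr 24.

8:08 AM on April 24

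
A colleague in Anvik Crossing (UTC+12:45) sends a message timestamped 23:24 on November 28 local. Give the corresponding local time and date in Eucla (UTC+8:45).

19:24 on Nov 28

Eucla is 4:00 behind Anvik Crossing.
Shift by the zone difference: 23:24 − 4:00 = 19:24 on Nov 28 in Eucla.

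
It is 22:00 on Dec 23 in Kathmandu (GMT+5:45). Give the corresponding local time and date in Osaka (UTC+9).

In UTC: 22:00 − 5:45 = 16:15 on Dec 23.
Osaka is UTC+9:00: 16:15 + 9:00 = 01:15 on Dec 24.

01:15 on December 24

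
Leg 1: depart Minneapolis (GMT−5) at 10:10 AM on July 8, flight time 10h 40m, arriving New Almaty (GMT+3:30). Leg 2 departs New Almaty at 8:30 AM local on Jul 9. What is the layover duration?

Convert departure to UTC: 10:10 AM + 5:00 = 3:10 PM UTC on Jul 8.
Add 10 hours and 40 minutes flight time → 1:50 AM UTC (Jul 9).
New Almaty is UTC+3:30, so local arrival = 1:50 AM + 3:30 = 5:20 AM on Jul 9.
Layover = 8:30 AM − 5:20 AM = 3 hours 10 minutes.

3 hours 10 minutes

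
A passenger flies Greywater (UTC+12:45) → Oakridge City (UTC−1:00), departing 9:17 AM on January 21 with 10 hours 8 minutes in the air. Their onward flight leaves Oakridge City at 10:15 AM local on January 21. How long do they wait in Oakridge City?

Convert departure to UTC: 9:17 AM − 12:45 = 8:32 PM UTC on Jan 20.
Add 10 hours 8 minutes flight time → 6:40 AM UTC (Jan 21).
Oakridge City is UTC−1:00, so local arrival = 6:40 AM − 1:00 = 5:40 AM on Jan 21.
Layover = 10:15 AM − 5:40 AM = 4 hours 35 minutes.

4 hours 35 minutes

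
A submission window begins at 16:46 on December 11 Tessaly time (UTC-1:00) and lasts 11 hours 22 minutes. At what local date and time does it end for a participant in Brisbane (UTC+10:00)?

Convert start to UTC: 16:46 + 1:00 = 17:46 UTC on Dec 11.
Add 11 hours and 22 minutes duration → 05:08 UTC (Dec 12).
Brisbane is UTC+10:00, so local end time = 05:08 + 10:00 = 15:08 on Dec 12.

15:08 on December 12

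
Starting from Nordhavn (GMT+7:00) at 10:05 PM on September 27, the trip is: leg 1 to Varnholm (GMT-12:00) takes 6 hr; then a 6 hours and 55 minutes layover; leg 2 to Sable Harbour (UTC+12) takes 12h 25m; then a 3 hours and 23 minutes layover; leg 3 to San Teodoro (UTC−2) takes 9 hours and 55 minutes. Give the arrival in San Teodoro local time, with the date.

3:43 AM on September 29

Convert departure to UTC: 10:05 PM − 7:00 = 3:05 PM UTC on Sep 27.
Add 6 hours leg 1 → 9:05 PM UTC.
Add 6 hours 55 minutes layover in Varnholm → 4:00 AM UTC (Sep 28).
Add 12 hours and 25 minutes leg 2 → 4:25 PM UTC.
Add 3 hours 23 minutes layover in Sable Harbour → 7:48 PM UTC.
Add 9 hours and 55 minutes leg 3 → 5:43 AM UTC (Sep 29).
San Teodoro is UTC−2:00, so local arrival = 5:43 AM − 2:00 = 3:43 AM on Sep 29.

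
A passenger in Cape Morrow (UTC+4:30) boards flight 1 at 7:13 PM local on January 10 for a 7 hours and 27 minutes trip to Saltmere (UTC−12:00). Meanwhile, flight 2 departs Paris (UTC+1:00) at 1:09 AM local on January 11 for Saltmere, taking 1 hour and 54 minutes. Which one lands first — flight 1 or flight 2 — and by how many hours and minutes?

Flight 1 in UTC: 7:13 PM − 4:30 = 2:43 PM on Jan 10.
+7 hours 27 minutes → arrive 10:10 PM UTC on Jan 10.
Flight 2 in UTC: 1:09 AM − 1:00 = 12:09 AM on Jan 11.
+1 hour 54 minutes → arrive 2:03 AM UTC on Jan 11.
Flight 1 lands earlier by 3 hours 53 minutes.

the first, by 3 hours 53 minutes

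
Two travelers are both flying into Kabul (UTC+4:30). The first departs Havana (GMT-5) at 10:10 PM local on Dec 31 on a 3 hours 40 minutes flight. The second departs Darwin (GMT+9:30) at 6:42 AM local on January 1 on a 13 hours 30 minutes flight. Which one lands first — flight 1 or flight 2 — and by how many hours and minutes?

the first, by 3 hours 52 minutes

Flight 1 in UTC: 10:10 PM + 5:00 = 3:10 AM on Jan 1.
+3 hours 40 minutes → arrive 6:50 AM UTC on Jan 1.
Flight 2 in UTC: 6:42 AM − 9:30 = 9:12 PM on Dec 31.
+13 hours and 30 minutes → arrive 10:42 AM UTC on Jan 1.
Flight 1 lands earlier by 3 hours 52 minutes.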